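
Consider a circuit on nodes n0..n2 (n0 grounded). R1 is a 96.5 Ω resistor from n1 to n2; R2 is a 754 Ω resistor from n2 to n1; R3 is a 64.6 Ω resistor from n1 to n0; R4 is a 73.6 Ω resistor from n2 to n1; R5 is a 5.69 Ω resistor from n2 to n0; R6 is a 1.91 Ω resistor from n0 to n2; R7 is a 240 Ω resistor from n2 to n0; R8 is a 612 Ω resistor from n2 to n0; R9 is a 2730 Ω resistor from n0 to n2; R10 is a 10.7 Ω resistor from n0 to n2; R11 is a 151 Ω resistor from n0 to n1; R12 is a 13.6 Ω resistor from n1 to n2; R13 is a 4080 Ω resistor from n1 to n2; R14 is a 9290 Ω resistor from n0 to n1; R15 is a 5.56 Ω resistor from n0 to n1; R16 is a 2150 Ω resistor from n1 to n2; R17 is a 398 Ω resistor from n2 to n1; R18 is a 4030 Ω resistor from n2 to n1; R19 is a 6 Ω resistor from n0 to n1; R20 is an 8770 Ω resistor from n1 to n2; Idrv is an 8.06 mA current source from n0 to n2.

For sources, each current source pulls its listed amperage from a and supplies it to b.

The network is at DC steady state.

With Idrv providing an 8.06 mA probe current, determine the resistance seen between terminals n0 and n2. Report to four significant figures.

Element admittances at DC:
  Y(R1) = 0.01036 S between n1,n2
  Y(R2) = 0.001326 S between n2,n1
  Y(R3) = 0.01548 S between n1,n0
  Y(R4) = 0.01359 S between n2,n1
  Y(R5) = 0.1757 S between n2,n0
  Y(R6) = 0.5236 S between n0,n2
  Y(R7) = 0.004167 S between n2,n0
  Y(R8) = 0.001634 S between n2,n0
  Y(R9) = 0.0003663 S between n0,n2
  Y(R10) = 0.09346 S between n0,n2
  Y(R11) = 0.006623 S between n0,n1
  Y(R12) = 0.07353 S between n1,n2
  Y(R13) = 0.0002451 S between n1,n2
  Y(R14) = 0.0001076 S between n0,n1
  Y(R15) = 0.1799 S between n0,n1
  Y(R16) = 0.0004651 S between n1,n2
  Y(R17) = 0.002513 S between n2,n1
  Y(R18) = 0.0002481 S between n2,n1
  Y(R19) = 0.1667 S between n0,n1
  Y(R20) = 0.0001140 S between n1,n2
  Idrv: injects 0.00806 A into n2 (from n0)
Assemble and solve the 2×2 MNA system:
  V(n1)=0.001993  V(n2)=0.009169

R_eq = 1.138 Ω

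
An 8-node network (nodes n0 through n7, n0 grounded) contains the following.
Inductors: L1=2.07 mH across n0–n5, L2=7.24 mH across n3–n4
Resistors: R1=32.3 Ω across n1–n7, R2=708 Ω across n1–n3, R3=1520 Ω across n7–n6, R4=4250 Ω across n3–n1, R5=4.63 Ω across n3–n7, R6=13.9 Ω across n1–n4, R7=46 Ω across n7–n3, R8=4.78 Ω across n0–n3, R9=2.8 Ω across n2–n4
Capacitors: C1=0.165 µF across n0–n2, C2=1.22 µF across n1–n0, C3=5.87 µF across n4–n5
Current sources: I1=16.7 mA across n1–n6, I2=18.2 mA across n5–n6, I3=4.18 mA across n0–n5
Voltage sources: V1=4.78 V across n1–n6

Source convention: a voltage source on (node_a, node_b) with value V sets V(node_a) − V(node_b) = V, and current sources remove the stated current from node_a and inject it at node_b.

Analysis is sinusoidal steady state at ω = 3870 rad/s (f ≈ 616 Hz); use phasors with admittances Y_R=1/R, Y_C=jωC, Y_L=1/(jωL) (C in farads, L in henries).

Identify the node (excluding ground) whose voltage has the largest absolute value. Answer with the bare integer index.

Apply KCL at each of the 7 non-ground nodes and solve the resulting linear system.
Node n1: branches {R1, R2, I1, C2, R4, R6, V1} → V_1 = 0.7579-0.1542j
Node n2: branches {C1, R9} → V_2 = 0.7537-0.1201j
Node n3: branches {R2, R4, R5, R7, R8, L2} → V_3 = 0.08230-0.1195j
Node n4: branches {R6, R9, C3, L2} → V_4 = 0.7539-0.1187j
Node n5: branches {L1, C3, I2, I3} → V_5 = -0.1677-0.1109j
Node n6: branches {I1, R3, I2, V1} → V_6 = -4.022-0.1542j
Node n7: branches {R1, R3, R5, R7} → V_7 = 0.1499-0.1236j
Source currents: i(V1)=-0.03764-2.015e-05j

6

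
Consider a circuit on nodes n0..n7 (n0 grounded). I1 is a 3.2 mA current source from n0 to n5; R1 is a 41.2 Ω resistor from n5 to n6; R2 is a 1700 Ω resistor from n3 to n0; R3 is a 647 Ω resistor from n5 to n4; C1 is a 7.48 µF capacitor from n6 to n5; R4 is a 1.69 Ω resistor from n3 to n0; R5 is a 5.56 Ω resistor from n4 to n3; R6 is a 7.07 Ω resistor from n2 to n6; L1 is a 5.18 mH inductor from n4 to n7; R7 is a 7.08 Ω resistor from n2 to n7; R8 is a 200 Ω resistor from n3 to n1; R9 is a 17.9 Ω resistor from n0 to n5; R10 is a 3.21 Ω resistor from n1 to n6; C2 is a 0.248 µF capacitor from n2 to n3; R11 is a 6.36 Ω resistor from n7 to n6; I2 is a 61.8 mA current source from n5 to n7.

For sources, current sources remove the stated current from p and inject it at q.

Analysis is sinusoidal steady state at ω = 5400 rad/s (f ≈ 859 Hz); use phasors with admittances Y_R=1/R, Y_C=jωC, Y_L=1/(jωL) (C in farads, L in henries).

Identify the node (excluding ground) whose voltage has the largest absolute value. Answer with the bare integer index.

7

Apply KCL at each of the 7 non-ground nodes and solve the resulting linear system.
Node n1: branches {R8, R10} → V_1 = 0.7675+0.04067j
Node n2: branches {R6, R7, C2} → V_2 = 0.8847+0.1061j
Node n3: branches {R2, R4, R5, R8, C2} → V_3 = 0.02889-0.04876j
Node n4: branches {R3, R5, L1} → V_4 = 0.1047-0.2182j
Node n5: branches {I1, R1, R3, C1, R9, I2} → V_5 = -0.2490+0.5169j
Node n6: branches {R1, C1, R6, R10, R11} → V_6 = 0.7794+0.04211j
Node n7: branches {L1, R7, R11, I2} → V_7 = 0.9888+0.1783j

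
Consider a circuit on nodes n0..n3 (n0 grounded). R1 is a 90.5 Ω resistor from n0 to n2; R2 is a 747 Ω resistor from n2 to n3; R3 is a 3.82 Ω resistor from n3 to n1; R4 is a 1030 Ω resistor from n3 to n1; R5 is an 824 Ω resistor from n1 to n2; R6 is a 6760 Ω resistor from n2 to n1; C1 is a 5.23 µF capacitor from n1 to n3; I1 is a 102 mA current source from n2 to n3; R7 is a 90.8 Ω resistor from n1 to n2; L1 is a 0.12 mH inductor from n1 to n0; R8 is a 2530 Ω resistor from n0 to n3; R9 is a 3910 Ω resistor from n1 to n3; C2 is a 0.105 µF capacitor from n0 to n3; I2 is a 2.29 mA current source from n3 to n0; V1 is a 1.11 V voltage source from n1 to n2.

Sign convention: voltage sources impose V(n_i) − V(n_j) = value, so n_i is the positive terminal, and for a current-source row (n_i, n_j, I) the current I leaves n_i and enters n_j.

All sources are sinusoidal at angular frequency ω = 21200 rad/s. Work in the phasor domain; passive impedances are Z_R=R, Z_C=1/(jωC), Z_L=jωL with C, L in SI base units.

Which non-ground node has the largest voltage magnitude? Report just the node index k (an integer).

2

Element admittances at ω=21200 rad/s:
  Y(R1) = 0.01105+0.000j S between n0,n2
  Y(R2) = 0.001339+0.000j S between n2,n3
  Y(R3) = 0.2618+0.000j S between n3,n1
  Y(R4) = 0.0009709+0.000j S between n3,n1
  Y(R5) = 0.001214+0.000j S between n1,n2
  Y(R6) = 0.0001479+0.000j S between n2,n1
  Y(C1) = 0.000+0.1109j S between n1,n3
  I1: injects 0.102 A into n3 (from n2)
  Y(R7) = 0.01101+0.000j S between n1,n2
  Y(L1) = 0.000-0.3931j S between n1,n0
  Y(R8) = 0.0003953+0.000j S between n0,n3
  Y(R9) = 0.0002558+0.000j S between n1,n3
  Y(C2) = 0.000+0.002226j S between n0,n3
  I2: injects 0.00229 A into n0 (from n3)
  V1: constraint V(n1)−V(n2) = 1.11
Assemble and solve the 4×4 MNA system:
  V(n1)=0.002366+0.02437j  V(n2)=-1.108+0.02437j  V(n3)=0.3163-0.1098j
  i(V1)=0.07412+0.0004489j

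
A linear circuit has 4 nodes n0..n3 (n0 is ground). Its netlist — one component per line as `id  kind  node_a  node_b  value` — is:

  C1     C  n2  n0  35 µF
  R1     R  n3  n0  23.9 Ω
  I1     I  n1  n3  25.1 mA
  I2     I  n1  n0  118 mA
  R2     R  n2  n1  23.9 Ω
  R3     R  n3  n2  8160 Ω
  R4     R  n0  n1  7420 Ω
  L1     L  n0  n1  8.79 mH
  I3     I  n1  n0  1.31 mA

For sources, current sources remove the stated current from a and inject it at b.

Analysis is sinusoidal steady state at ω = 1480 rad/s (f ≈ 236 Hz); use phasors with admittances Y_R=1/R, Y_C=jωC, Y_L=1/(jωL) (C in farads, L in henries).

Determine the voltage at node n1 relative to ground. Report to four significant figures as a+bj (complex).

MNA unknowns: 3 node voltages V₁..V_3
C1: Y=0.000+0.05180j on G[2,0]
R1: Y=0.04184+0.000j on G[3,0]
I1: z[1]−=0.0251, z[3]+=0.0251
I2: z[1]−=0.118, z[0]+=0.118
R2: Y=0.04184+0.000j on G[2,1]
R3: Y=0.0001225+0.000j on G[3,2]
R4: Y=0.0001348+0.000j on G[0,1]
L1: Y=0.000-0.07687j on G[0,1]
I3: z[1]−=0.00131, z[0]+=0.00131
solve → V1=-0.9573-2.126j, V2=-1.414-0.3738j, V3=0.5940-0.001092j

-0.9573-2.126j V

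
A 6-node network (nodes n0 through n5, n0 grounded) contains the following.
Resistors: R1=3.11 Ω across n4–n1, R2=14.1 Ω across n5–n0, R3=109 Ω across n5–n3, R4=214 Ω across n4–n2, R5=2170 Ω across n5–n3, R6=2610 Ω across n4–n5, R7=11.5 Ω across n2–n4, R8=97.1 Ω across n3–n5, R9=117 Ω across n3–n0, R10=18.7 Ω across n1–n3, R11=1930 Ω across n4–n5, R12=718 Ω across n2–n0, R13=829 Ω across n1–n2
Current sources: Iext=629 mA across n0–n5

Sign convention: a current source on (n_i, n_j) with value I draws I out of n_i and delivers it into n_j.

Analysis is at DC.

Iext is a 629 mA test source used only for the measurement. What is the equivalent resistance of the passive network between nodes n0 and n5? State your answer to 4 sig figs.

Apply KCL at each of the 5 non-ground nodes and solve the resulting linear system.
Node n1: branches {R1, R10, R13} → V_1 = 5.404
Node n2: branches {R4, R7, R12, R13} → V_2 = 5.310
Node n3: branches {R3, R5, R8, R9, R10} → V_3 = 5.497
Node n4: branches {R1, R4, R6, R7, R11} → V_4 = 5.389
Node n5: branches {R2, R3, R5, R6, R8, R11, Iext} → V_5 = 8.102

R_eq = 12.88 Ω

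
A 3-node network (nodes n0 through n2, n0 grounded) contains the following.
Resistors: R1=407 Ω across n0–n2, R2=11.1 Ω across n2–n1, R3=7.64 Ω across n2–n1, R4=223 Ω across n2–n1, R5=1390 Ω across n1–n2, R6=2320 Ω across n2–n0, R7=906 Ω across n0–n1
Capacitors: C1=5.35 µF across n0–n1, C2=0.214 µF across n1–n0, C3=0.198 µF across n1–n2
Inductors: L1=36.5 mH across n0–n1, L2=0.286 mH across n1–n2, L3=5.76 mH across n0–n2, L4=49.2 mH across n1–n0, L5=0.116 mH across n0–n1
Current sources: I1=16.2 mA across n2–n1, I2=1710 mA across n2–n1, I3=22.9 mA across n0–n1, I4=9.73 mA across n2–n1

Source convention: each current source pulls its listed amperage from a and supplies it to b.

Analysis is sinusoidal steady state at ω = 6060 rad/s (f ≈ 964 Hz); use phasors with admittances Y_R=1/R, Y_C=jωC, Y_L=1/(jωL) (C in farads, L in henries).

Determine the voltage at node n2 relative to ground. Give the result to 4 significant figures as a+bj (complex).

-0.9389-2.446j V

Element admittances at ω=6060 rad/s:
  Y(R1) = 0.002457+0.000j S between n0,n2
  Y(C1) = 0.000+0.03242j S between n0,n1
  Y(R2) = 0.09009+0.000j S between n2,n1
  Y(R3) = 0.1309+0.000j S between n2,n1
  Y(C2) = 0.000+0.001297j S between n1,n0
  Y(L1) = 0.000-0.004521j S between n0,n1
  Y(L2) = 0.000-0.5770j S between n1,n2
  Y(R4) = 0.004484+0.000j S between n2,n1
  Y(L3) = 0.000-0.02865j S between n0,n2
  Y(R5) = 0.0007194+0.000j S between n1,n2
  Y(L4) = 0.000-0.003354j S between n1,n0
  Y(R6) = 0.0004310+0.000j S between n2,n0
  Y(L5) = 0.000-1.423j S between n0,n1
  I1: injects 0.0162 A into n1 (from n2)
  I2: injects 1.71 A into n1 (from n2)
  Y(C3) = 0.000+0.001200j S between n1,n2
  I3: injects 0.0229 A into n1 (from n0)
  Y(R7) = 0.001104+0.000j S between n0,n1
  I4: injects 0.00973 A into n1 (from n2)
Assemble and solve the 2×2 MNA system:
  V(n1)=0.01426+0.06849j  V(n2)=-0.9389-2.446j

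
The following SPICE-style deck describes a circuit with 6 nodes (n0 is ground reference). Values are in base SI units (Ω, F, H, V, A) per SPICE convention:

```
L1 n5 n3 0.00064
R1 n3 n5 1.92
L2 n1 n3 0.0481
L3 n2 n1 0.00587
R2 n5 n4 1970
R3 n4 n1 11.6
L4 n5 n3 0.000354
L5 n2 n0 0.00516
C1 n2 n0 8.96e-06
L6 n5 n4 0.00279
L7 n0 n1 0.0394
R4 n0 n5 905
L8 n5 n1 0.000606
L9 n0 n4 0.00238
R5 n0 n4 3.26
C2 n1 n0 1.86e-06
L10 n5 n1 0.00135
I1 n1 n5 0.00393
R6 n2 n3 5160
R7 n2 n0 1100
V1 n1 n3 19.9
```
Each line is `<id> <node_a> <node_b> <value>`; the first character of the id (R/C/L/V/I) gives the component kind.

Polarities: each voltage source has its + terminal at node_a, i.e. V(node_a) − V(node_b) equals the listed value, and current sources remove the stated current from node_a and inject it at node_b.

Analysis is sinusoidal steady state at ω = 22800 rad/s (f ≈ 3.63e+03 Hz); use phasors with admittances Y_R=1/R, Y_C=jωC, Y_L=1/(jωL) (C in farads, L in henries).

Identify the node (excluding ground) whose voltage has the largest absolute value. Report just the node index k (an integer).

3

MNA unknowns: 5 node voltages V₁..V_5 plus 1 source current (V1)
L1: Y=0.000-0.06853j on G[5,3]
R1: Y=0.5208+0.000j on G[3,5]
L2: Y=0.000-0.0009118j on G[1,3]
L3: Y=0.000-0.007472j on G[2,1]
R2: Y=0.0005076+0.000j on G[5,4]
R3: Y=0.08621+0.000j on G[4,1]
L4: Y=0.000-0.1239j on G[5,3]
L5: Y=0.000-0.008500j on G[2,0]
C1: Y=0.000+0.2043j on G[2,0]
L6: Y=0.000-0.01572j on G[5,4]
L7: Y=0.000-0.001113j on G[0,1]
R4: Y=0.001105+0.000j on G[0,5]
L8: Y=0.000-0.07238j on G[5,1]
L9: Y=0.000-0.01843j on G[0,4]
R5: Y=0.3067+0.000j on G[0,4]
C2: Y=0.000+0.04241j on G[1,0]
L10: Y=0.000-0.03249j on G[5,1]
I1: z[1]−=0.00393, z[5]+=0.00393
R6: Y=0.0001938+0.000j on G[2,3]
R7: Y=0.0009091+0.000j on G[2,0]
V1: row V1−V3=19.9, i_V1 at 1,3
solve → V1=0.07998-3.081j, V2=-0.007179+0.1426j, V3=-19.82-3.081j, V4=-0.2601+0.0007340j, V5=-17.69-6.375j
aux → i_V1=-0.4818+2.144j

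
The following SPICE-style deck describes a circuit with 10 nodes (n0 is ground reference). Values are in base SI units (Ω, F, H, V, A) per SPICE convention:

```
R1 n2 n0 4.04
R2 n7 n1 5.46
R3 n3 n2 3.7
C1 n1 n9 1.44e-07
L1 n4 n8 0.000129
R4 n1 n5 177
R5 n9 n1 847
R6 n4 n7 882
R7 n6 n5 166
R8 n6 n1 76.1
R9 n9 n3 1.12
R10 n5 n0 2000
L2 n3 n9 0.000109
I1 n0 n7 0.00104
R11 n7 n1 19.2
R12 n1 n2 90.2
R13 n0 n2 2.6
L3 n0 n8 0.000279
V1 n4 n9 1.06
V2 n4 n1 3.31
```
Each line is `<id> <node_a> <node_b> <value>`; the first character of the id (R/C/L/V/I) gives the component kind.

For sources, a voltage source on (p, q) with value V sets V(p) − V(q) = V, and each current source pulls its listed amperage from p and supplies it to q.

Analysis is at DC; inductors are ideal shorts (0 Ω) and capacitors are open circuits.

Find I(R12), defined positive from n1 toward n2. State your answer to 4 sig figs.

-0.03277 A

Element admittances at DC:
  Y(R1) = 0.2475 S between n2,n0
  Y(R2) = 0.1832 S between n7,n1
  Y(R3) = 0.2703 S between n3,n2
  Y(C1) = 0.000 S between n1,n9
  L1: short n4↔n8 (DC inductor)
  Y(R4) = 0.005650 S between n1,n5
  Y(R5) = 0.001181 S between n9,n1
  Y(R6) = 0.001134 S between n4,n7
  Y(R7) = 0.006024 S between n6,n5
  Y(R8) = 0.01314 S between n6,n1
  Y(R9) = 0.8929 S between n9,n3
  Y(R10) = 0.0005000 S between n5,n0
  L2: short n3↔n9 (DC inductor)
  I1: injects 0.00104 A into n7 (from n0)
  Y(R11) = 0.05208 S between n7,n1
  Y(R12) = 0.01109 S between n1,n2
  Y(R13) = 0.3846 S between n0,n2
  L3: short n0↔n8 (DC inductor)
  V1: constraint V(n4)−V(n9) = 1.06
  V2: constraint V(n4)−V(n1) = 3.31
Assemble and solve the 14×14 MNA system:
  V(n1)=-3.310  V(n2)=-0.3538  V(n3)=-1.060  V(n4)=0.000  V(n5)=-3.149  V(n6)=-3.259  V(n7)=-3.290  V(n8)=0.000  V(n9)=-1.060
  i(L1)=0.2263  i(L2)=0.1909  i(L3)=-0.2263  i(V1)=-0.1882  i(V2)=-0.04177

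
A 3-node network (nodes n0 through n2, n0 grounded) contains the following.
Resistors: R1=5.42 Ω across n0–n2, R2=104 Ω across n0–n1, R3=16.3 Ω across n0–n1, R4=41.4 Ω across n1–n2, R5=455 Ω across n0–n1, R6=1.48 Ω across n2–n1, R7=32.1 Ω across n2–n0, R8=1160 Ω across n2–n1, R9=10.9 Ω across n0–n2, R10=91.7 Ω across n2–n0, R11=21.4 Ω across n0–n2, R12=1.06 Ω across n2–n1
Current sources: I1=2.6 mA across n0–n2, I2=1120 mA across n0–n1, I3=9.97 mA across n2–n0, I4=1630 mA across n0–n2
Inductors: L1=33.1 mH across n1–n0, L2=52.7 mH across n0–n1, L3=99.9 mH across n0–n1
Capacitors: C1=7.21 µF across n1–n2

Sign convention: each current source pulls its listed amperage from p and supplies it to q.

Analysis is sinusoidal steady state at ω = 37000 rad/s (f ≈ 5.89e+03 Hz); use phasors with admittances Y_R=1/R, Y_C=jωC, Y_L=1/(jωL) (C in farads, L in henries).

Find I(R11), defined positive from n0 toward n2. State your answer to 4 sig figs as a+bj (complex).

Apply KCL at each of the 2 non-ground nodes and solve the resulting linear system.
Node n1: branches {R2, R3, R4, I2, R5, R6, R8, L1, L2, C1, L3, R12} → V_1 = 6.575-0.02122j
Node n2: branches {R1, I1, R4, R6, R7, R8, R9, C1, R10, R11, I3, R12, I4} → V_2 = 6.196+0.03307j

-0.2895-0.001545j A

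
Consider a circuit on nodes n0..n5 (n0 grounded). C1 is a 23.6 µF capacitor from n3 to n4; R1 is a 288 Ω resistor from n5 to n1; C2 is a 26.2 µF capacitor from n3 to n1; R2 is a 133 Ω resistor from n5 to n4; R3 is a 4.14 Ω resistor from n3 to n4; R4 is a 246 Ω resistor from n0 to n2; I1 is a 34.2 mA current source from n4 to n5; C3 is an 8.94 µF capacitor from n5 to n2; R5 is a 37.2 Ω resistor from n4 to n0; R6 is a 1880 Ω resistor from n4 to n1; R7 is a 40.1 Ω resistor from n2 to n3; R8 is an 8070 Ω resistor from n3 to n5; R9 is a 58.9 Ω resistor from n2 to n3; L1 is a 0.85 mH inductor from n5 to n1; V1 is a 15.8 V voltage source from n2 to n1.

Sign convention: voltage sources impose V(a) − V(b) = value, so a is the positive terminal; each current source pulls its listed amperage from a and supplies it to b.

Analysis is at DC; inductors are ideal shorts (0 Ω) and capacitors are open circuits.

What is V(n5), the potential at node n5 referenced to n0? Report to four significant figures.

Element admittances at DC:
  Y(C1) = 0.000 S between n3,n4
  Y(R1) = 0.003472 S between n5,n1
  Y(C2) = 0.000 S between n3,n1
  Y(R2) = 0.007519 S between n5,n4
  Y(R3) = 0.2415 S between n3,n4
  Y(R4) = 0.004065 S between n0,n2
  I1: injects 0.0342 A into n5 (from n4)
  Y(C3) = 0.000 S between n5,n2
  Y(R5) = 0.02688 S between n4,n0
  Y(R6) = 0.0005319 S between n4,n1
  Y(R7) = 0.02494 S between n2,n3
  Y(R8) = 0.0001239 S between n3,n5
  Y(R9) = 0.01698 S between n2,n3
  L1: short n5↔n1 (DC inductor)
  V1: constraint V(n2)−V(n1) = 15.8
Assemble and solve the 7×7 MNA system:
  V(n1)=-12.81  V(n2)=2.989  V(n3)=0.05120  V(n4)=-0.4520  V(n5)=-12.81
  i(L1)=0.1287  i(V1)=-0.1353

-12.81 V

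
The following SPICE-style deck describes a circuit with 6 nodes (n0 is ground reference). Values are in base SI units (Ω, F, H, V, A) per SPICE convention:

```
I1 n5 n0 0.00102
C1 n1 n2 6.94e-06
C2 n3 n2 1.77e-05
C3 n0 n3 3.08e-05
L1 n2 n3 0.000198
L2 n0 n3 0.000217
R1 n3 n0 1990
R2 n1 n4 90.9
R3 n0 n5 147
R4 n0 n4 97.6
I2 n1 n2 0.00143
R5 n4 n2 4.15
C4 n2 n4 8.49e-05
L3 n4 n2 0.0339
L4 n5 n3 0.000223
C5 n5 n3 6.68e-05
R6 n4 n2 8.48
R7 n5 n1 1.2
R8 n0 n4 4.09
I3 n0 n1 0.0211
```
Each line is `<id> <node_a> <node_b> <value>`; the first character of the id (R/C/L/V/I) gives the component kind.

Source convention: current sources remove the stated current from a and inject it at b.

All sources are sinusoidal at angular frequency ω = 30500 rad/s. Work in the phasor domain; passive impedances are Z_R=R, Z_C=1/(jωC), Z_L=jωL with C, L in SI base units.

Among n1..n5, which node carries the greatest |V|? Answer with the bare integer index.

MNA unknowns: 5 node voltages V₁..V_5
I1: z[5]−=0.00102, z[0]+=0.00102
C1: Y=0.000+0.2117j on G[1,2]
C2: Y=0.000+0.5399j on G[3,2]
C3: Y=0.000+0.9394j on G[0,3]
L1: Y=0.000-0.1656j on G[2,3]
L2: Y=0.000-0.1511j on G[0,3]
R1: Y=0.0005025+0.000j on G[3,0]
R2: Y=0.01100+0.000j on G[1,4]
R3: Y=0.006803+0.000j on G[0,5]
R4: Y=0.01025+0.000j on G[0,4]
I2: z[1]−=0.00143, z[2]+=0.00143
R5: Y=0.2410+0.000j on G[4,2]
C4: Y=0.000+2.589j on G[2,4]
L3: Y=0.000-0.0009672j on G[4,2]
L4: Y=0.000-0.1470j on G[5,3]
C5: Y=0.000+2.037j on G[5,3]
R6: Y=0.1179+0.000j on G[4,2]
R7: Y=0.8333+0.000j on G[5,1]
R8: Y=0.2445+0.000j on G[0,4]
I3: z[0]−=0.0211, z[1]+=0.0211
solve → V1=0.02489-0.02906j, V2=0.01835-0.01681j, V3=0.005021-0.01914j, V4=0.01946-0.01476j, V5=0.004471-0.02759j

1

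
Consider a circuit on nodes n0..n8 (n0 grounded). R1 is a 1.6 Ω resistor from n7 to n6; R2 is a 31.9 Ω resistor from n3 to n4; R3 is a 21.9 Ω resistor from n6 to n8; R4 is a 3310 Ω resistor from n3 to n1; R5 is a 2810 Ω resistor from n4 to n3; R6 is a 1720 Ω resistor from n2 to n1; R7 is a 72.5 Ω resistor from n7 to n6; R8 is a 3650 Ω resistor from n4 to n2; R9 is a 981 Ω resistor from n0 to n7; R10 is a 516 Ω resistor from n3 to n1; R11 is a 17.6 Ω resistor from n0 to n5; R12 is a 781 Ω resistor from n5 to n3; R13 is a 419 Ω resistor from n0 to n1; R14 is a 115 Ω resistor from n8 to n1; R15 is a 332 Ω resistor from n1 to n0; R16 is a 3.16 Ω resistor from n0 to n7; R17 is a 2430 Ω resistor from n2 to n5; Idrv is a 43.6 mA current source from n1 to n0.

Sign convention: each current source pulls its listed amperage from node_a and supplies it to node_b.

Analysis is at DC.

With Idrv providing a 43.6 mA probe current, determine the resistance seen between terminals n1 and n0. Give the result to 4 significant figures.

R_eq = 74.09 Ω

MNA unknowns: 8 node voltages V₁..V_8
R1: Y=0.6250 on G[7,6]
R2: Y=0.03135 on G[3,4]
R3: Y=0.04566 on G[6,8]
R4: Y=0.0003021 on G[3,1]
R5: Y=0.0003559 on G[4,3]
R6: Y=0.0005814 on G[2,1]
R7: Y=0.01379 on G[7,6]
R8: Y=0.0002740 on G[4,2]
R9: Y=0.001019 on G[0,7]
R10: Y=0.001938 on G[3,1]
R11: Y=0.05682 on G[0,5]
R12: Y=0.001280 on G[5,3]
R13: Y=0.002387 on G[0,1]
R14: Y=0.008696 on G[8,1]
R15: Y=0.003012 on G[1,0]
R16: Y=0.3165 on G[0,7]
R17: Y=0.0004115 on G[2,5]
Idrv: z[1]−=0.0436, z[0]+=0.0436
solve → V1=-3.230, V2=-1.949, V3=-2.068, V4=-2.067, V5=-0.05895, V6=-0.1076, V7=-0.07185, V8=-0.6071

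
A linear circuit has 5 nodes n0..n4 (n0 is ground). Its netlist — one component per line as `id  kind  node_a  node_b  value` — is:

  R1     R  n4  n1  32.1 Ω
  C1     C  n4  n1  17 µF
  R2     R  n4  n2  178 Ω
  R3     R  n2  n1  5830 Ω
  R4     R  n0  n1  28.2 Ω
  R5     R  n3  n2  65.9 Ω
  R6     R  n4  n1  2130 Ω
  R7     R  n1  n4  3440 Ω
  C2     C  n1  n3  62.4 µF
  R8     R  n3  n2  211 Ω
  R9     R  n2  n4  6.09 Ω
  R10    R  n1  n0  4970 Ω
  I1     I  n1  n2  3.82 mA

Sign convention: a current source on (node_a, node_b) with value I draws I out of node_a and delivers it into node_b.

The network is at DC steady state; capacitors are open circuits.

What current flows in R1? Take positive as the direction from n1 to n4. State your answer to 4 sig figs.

-0.003705 A

MNA unknowns: 4 node voltages V₁..V_4
R1: Y=0.03115 on G[4,1]
C1: Y=0.000 on G[4,1]
R2: Y=0.005618 on G[4,2]
R3: Y=0.0001715 on G[2,1]
R4: Y=0.03546 on G[0,1]
R5: Y=0.01517 on G[3,2]
R6: Y=0.0004695 on G[4,1]
R7: Y=0.0002907 on G[1,4]
C2: Y=0.000 on G[1,3]
R8: Y=0.004739 on G[3,2]
R9: Y=0.1642 on G[2,4]
R10: Y=0.0002012 on G[1,0]
I1: z[1]−=0.00382, z[2]+=0.00382
solve → V1=0.000, V2=0.1413, V3=0.1413, V4=0.1189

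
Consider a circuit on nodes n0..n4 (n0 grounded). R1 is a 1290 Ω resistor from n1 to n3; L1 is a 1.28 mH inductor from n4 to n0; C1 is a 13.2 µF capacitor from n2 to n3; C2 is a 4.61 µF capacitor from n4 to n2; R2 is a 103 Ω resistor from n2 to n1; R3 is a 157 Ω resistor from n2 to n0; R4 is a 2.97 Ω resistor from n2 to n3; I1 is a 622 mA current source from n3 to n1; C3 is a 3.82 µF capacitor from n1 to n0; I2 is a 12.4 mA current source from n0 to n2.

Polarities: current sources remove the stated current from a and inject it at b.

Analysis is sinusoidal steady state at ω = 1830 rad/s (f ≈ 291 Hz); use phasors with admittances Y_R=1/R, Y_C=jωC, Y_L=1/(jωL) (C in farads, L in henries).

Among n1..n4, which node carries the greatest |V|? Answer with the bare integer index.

1

Apply KCL at each of the 4 non-ground nodes and solve the resulting linear system.
Node n1: branches {R1, R2, I1, C3} → V_1 = 26.27-18.79j
Node n2: branches {C1, C2, R2, R3, R4, I2} → V_2 = -20.40-1.275j
Node n3: branches {R1, C1, R4, I1} → V_3 = -22.13-1.192j
Node n4: branches {L1, C2} → V_4 = 0.4112+0.02571j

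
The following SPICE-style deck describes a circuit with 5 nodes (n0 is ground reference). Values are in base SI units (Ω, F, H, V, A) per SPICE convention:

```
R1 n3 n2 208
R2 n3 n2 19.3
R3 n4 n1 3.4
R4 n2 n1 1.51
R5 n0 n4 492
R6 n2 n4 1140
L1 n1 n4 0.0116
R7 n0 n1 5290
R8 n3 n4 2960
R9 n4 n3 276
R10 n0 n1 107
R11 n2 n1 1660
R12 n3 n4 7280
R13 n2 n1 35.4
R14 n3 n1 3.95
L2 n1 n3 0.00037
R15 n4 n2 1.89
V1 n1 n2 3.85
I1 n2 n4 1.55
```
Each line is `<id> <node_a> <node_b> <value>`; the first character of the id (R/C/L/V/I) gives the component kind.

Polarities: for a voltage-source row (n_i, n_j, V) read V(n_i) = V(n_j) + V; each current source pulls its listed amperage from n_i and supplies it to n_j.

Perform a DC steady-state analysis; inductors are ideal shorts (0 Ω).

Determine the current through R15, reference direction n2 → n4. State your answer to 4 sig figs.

-2.037 A

Element admittances at DC:
  Y(R1) = 0.004808 S between n3,n2
  Y(R2) = 0.05181 S between n3,n2
  Y(R3) = 0.2941 S between n4,n1
  Y(R4) = 0.6623 S between n2,n1
  Y(R5) = 0.002033 S between n0,n4
  Y(R6) = 0.0008772 S between n2,n4
  L1: short n1↔n4 (DC inductor)
  Y(R7) = 0.0001890 S between n0,n1
  Y(R8) = 0.0003378 S between n3,n4
  Y(R9) = 0.003623 S between n4,n3
  Y(R10) = 0.009346 S between n0,n1
  Y(R11) = 0.0006024 S between n2,n1
  Y(R12) = 0.0001374 S between n3,n4
  Y(R13) = 0.02825 S between n2,n1
  Y(R14) = 0.2532 S between n3,n1
  L2: short n1↔n3 (DC inductor)
  Y(R15) = 0.5291 S between n4,n2
  V1: constraint V(n1)−V(n2) = 3.85
  I1: injects 1.55 A into n4 (from n2)
Assemble and solve the 7×7 MNA system:
  V(n1)=0.000  V(n2)=-3.850  V(n3)=0.000  V(n4)=0.000
  i(L1)=0.4904  i(L2)=0.2180  i(V1)=-3.369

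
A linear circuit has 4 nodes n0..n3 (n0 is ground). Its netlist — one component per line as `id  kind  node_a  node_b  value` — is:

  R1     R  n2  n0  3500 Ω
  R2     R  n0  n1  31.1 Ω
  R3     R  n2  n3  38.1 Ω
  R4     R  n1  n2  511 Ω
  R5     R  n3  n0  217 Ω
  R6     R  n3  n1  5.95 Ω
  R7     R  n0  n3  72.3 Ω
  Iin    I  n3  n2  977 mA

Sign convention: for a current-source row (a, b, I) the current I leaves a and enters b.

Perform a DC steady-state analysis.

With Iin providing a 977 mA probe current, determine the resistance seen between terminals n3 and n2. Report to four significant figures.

R_eq = 35.13 Ω

Element admittances at DC:
  Y(R1) = 0.0002857 S between n2,n0
  Y(R2) = 0.03215 S between n0,n1
  Y(R3) = 0.02625 S between n2,n3
  Y(R4) = 0.001957 S between n1,n2
  Y(R5) = 0.004608 S between n3,n0
  Y(R6) = 0.1681 S between n3,n1
  Y(R7) = 0.01383 S between n0,n3
  Iin: injects 0.977 A into n2 (from n3)
Assemble and solve the 3×3 MNA system:
  V(n1)=-0.04427  V(n2)=33.88  V(n3)=-0.4477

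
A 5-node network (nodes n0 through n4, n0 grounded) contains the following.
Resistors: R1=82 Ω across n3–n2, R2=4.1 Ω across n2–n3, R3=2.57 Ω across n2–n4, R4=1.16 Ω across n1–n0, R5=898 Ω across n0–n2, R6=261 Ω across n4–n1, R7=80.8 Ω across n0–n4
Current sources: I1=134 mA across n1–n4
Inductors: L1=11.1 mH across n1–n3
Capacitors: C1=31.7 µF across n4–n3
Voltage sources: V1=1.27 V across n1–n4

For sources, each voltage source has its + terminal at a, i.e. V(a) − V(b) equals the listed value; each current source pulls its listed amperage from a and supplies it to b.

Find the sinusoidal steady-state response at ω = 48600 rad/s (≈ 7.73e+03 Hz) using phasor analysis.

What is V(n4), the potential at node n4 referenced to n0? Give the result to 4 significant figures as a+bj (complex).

-1.250+2.556e-07j V

MNA unknowns: 4 node voltages V₁..V_4 plus 1 source current (V1)
R1: Y=0.01220+0.000j on G[3,2]
I1: z[1]−=0.134, z[4]+=0.134
R2: Y=0.2439+0.000j on G[2,3]
R3: Y=0.3891+0.000j on G[2,4]
R4: Y=0.8621+0.000j on G[1,0]
R5: Y=0.001114+0.000j on G[0,2]
L1: Y=0.000-0.001854j on G[1,3]
R6: Y=0.003831+0.000j on G[4,1]
C1: Y=0.000+1.541j on G[4,3]
R7: Y=0.01238+0.000j on G[0,4]
V1: row V1−V4=1.27, i_V1 at 1,4
solve → V1=0.01957+2.556e-07j, V2=-1.249-0.0002007j, V3=-1.252-0.0005069j, V4=-1.250+2.556e-07j
aux → i_V1=-0.1557+0.002357j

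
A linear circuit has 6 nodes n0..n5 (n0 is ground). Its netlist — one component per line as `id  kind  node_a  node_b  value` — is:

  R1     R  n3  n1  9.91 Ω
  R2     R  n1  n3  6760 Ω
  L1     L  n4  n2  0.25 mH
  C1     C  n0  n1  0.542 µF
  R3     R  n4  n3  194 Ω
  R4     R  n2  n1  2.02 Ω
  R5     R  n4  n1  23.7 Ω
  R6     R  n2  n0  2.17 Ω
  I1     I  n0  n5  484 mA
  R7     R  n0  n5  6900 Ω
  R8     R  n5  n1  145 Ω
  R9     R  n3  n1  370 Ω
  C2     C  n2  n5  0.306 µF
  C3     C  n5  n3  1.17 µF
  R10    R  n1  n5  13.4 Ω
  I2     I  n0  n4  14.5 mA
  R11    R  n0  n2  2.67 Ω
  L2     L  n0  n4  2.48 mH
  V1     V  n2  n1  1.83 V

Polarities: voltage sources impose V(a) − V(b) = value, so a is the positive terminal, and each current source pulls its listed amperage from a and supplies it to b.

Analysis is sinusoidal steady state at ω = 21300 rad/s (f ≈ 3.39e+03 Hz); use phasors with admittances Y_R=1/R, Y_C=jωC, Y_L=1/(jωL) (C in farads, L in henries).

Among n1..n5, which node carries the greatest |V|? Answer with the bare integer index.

Apply KCL at each of the 5 non-ground nodes and solve the resulting linear system.
Node n1: branches {R1, R2, C1, R4, R5, R8, R9, R10, V1} → V_1 = -1.227+0.02752j
Node n2: branches {L1, R4, R6, C2, R11, V1} → V_2 = 0.6027+0.02752j
Node n3: branches {R1, R2, R3, R9, C3} → V_3 = -0.5609+1.009j
Node n4: branches {L1, R3, R5, I2, L2} → V_4 = 0.4541-0.2734j
Node n5: branches {I1, R7, R8, C2, C3, R10} → V_5 = 3.792-1.555j
Source currents: i(V1)=-1.456+0.02570j

5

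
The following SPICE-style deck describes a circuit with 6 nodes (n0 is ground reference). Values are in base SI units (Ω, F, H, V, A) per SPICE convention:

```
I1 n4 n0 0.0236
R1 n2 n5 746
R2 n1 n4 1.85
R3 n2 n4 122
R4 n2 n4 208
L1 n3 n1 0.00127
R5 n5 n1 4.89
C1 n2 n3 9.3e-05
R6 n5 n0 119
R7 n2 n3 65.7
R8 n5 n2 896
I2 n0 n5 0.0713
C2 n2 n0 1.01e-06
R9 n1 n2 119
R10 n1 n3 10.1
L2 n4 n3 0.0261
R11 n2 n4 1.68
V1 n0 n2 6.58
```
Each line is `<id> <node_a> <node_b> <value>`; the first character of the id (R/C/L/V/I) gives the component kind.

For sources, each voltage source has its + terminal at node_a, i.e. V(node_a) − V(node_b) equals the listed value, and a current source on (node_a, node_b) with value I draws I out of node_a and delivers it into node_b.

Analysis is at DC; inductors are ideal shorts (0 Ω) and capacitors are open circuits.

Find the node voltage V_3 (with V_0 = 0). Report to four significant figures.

-6.430 V

MNA unknowns: 5 node voltages V₁..V_5 plus 3 source currents (L1, L2, V1)
I1: z[4]−=0.0236, z[0]+=0.0236
R1: Y=0.001340 on G[2,5]
R2: Y=0.5405 on G[1,4]
R3: Y=0.008197 on G[2,4]
R4: Y=0.004808 on G[2,4]
L1: row V3−V1=0, i_L1 at 3,1
R5: Y=0.2045 on G[5,1]
C1: Y=0.000 on G[2,3]
R6: Y=0.008403 on G[5,0]
R7: Y=0.01522 on G[2,3]
R8: Y=0.001116 on G[5,2]
I2: z[0]−=0.0713, z[5]+=0.0713
C2: Y=0.000 on G[2,0]
R9: Y=0.008403 on G[1,2]
R10: Y=0.09901 on G[1,3]
L2: row V4−V3=0, i_L2 at 4,3
R11: Y=0.5952 on G[2,4]
V1: row V0−V2=6.58, i_V1 at 0,2
solve → V1=-6.430, V2=-6.580, V3=-6.430, V4=-6.430, V5=-5.849
aux → i_L1=-0.1174, i_L2=-0.1151, i_V1=-0.09685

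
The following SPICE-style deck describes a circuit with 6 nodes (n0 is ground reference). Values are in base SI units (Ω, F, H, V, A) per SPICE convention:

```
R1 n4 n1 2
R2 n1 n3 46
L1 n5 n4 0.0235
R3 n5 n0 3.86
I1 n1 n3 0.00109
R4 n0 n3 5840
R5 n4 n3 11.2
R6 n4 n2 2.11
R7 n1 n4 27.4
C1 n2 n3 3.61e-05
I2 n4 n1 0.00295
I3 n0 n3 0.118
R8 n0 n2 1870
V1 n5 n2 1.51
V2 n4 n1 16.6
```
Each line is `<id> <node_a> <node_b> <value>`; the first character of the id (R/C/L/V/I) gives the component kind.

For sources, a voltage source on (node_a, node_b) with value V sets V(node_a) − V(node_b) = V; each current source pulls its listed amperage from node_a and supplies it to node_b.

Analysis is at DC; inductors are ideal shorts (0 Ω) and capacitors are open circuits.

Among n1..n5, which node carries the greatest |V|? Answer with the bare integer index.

1

Element admittances at DC:
  Y(R1) = 0.5000 S between n4,n1
  Y(R2) = 0.02174 S between n1,n3
  L1: short n5↔n4 (DC inductor)
  Y(R3) = 0.2591 S between n5,n0
  I1: injects 0.00109 A into n3 (from n1)
  Y(R4) = 0.0001712 S between n0,n3
  Y(R5) = 0.08929 S between n4,n3
  Y(R6) = 0.4739 S between n4,n2
  Y(R7) = 0.03650 S between n1,n4
  Y(C1) = 0.000 S between n2,n3
  I2: injects 0.00295 A into n1 (from n4)
  I3: injects 0.118 A into n3 (from n0)
  Y(R8) = 0.0005348 S between n0,n2
  V1: constraint V(n5)−V(n2) = 1.51
  V2: constraint V(n4)−V(n1) = 16.6
Assemble and solve the 8×8 MNA system:
  V(n1)=-16.14  V(n2)=-1.051  V(n3)=-1.716  V(n4)=0.4588  V(n5)=0.4588
  i(L1)=0.5973  i(V1)=-0.7162  i(V2)=-9.221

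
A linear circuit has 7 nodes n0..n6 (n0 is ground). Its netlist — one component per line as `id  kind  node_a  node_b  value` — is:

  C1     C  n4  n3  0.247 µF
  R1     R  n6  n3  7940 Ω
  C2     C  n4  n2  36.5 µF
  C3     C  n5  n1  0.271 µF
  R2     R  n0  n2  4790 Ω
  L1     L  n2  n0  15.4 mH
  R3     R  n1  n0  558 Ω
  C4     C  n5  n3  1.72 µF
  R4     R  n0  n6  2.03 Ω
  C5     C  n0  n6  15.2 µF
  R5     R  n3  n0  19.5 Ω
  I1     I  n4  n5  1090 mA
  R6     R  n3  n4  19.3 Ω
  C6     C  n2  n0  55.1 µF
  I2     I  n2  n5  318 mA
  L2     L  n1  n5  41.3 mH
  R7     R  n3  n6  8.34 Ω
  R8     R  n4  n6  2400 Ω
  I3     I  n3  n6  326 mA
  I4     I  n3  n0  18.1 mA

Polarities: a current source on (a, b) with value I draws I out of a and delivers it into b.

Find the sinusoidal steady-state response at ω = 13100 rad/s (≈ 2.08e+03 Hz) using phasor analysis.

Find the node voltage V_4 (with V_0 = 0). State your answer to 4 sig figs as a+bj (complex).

-0.3993+3.211j V

Apply KCL at each of the 6 non-ground nodes and solve the resulting linear system.
Node n1: branches {C3, R3, L2} → V_1 = 32.92-24.52j
Node n2: branches {C2, R2, L1, C6, I2} → V_2 = -0.1600+1.551j
Node n3: branches {C1, R1, C4, R5, R6, R7, I3, I4} → V_3 = 5.145+0.6854j
Node n4: branches {C1, C2, I1, R6, R8} → V_4 = -0.3993+3.211j
Node n5: branches {C3, C4, I1, I2, L2} → V_5 = 7.095-59.19j
Node n6: branches {R1, R4, C5, R7, R8, I3} → V_6 = 1.432-0.3287j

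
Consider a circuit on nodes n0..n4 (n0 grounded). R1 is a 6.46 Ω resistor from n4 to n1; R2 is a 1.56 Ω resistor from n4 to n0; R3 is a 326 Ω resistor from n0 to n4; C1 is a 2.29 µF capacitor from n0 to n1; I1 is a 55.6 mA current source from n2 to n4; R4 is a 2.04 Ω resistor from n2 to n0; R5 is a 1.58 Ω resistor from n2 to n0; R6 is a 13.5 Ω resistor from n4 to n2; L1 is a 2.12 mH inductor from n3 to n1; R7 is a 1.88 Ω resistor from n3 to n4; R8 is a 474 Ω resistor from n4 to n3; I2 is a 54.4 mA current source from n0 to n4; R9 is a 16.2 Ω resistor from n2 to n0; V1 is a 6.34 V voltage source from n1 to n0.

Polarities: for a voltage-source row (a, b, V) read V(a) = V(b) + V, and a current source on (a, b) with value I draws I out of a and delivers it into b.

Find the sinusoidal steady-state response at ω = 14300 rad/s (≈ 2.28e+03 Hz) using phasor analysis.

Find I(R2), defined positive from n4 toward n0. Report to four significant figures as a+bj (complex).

0.8153-0.1226j A

Apply KCL at each of the 4 non-ground nodes and solve the resulting linear system.
Node n1: branches {R1, C1, L1, V1} → V_1 = 6.340+0.000j
Node n2: branches {I1, R4, R5, R6, R9} → V_2 = 0.03067-0.01126j
Node n3: branches {L1, R7, R8} → V_3 = 1.303-0.5024j
Node n4: branches {R1, R2, R3, I1, R6, R7, R8, I2} → V_4 = 1.272-0.1913j
Source currents: i(V1)=-0.8011-0.07107j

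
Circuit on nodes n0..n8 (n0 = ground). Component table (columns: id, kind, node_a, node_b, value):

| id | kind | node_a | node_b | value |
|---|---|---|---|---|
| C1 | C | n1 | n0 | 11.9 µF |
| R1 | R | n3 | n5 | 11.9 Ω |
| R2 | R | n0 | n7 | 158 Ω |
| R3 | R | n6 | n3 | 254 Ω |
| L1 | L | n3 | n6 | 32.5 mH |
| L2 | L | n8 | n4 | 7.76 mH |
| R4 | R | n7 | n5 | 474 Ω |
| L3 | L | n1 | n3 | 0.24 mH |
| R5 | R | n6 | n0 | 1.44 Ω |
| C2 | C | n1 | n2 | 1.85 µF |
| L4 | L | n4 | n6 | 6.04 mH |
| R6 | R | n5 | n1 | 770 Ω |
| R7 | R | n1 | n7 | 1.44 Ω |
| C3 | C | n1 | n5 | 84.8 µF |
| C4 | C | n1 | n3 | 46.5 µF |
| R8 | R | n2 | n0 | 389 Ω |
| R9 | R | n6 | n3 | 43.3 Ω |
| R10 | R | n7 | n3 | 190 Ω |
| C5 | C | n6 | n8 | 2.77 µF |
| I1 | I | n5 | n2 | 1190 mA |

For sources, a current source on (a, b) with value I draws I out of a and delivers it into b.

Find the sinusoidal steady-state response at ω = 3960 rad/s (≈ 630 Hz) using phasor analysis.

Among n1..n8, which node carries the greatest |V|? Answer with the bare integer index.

MNA unknowns: 8 node voltages V₁..V_8
C1: Y=0.000+0.04712j on G[1,0]
R1: Y=0.08403+0.000j on G[3,5]
R2: Y=0.006329+0.000j on G[0,7]
R3: Y=0.003937+0.000j on G[6,3]
L1: Y=0.000-0.007770j on G[3,6]
L2: Y=0.000-0.03254j on G[8,4]
R4: Y=0.002110+0.000j on G[7,5]
L3: Y=0.000-1.052j on G[1,3]
R5: Y=0.6944+0.000j on G[6,0]
C2: Y=0.000+0.007326j on G[1,2]
L4: Y=0.000-0.04181j on G[4,6]
R6: Y=0.001299+0.000j on G[5,1]
R7: Y=0.6944+0.000j on G[1,7]
C3: Y=0.000+0.3358j on G[1,5]
C4: Y=0.000+0.1841j on G[1,3]
R8: Y=0.002571+0.000j on G[2,0]
R9: Y=0.02309+0.000j on G[6,3]
R10: Y=0.005263+0.000j on G[7,3]
C5: Y=0.000+0.01097j on G[6,8]
I1: z[5]−=1.19, z[2]+=1.19
solve → V1=3.861+6.322j, V2=52.21-137.8j, V3=3.666+6.091j, V4=0.2009+0.1909j, V5=2.930+9.673j, V6=0.2009+0.1909j, V7=3.822+6.274j, V8=0.2009+0.1909j

2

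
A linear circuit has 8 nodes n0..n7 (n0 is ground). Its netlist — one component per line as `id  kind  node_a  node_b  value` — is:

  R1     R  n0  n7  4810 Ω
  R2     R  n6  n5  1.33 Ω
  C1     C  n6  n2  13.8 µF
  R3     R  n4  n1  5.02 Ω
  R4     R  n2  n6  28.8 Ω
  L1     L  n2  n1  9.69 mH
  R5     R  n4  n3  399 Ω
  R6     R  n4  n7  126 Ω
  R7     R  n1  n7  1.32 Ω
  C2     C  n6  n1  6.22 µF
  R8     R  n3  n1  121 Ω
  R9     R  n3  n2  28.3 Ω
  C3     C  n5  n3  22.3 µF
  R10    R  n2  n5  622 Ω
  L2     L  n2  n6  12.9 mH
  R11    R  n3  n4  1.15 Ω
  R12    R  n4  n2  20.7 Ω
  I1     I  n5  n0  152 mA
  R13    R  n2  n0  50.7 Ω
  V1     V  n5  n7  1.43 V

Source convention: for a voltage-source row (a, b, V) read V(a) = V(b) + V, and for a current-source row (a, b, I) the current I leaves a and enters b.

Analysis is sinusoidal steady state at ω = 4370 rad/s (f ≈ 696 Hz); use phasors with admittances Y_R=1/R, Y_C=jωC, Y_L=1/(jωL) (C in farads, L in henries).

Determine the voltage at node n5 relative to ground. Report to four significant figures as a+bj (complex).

-8.553-0.2920j V

Apply KCL at each of the 7 non-ground nodes and solve the resulting linear system.
Node n1: branches {R3, L1, R7, C2, R8} → V_1 = -9.784-0.2559j
Node n2: branches {C1, R4, L1, R9, R10, L2, R12, R13} → V_2 = -7.601+0.003078j
Node n3: branches {R5, R8, R9, C3, R11} → V_3 = -9.010+0.006285j
Node n4: branches {R3, R5, R6, R11, R12} → V_4 = -9.094-0.04227j
Node n5: branches {R2, C3, R10, I1, V1} → V_5 = -8.553-0.2920j
Node n6: branches {R2, C1, R4, C2, L2} → V_6 = -8.526-0.2724j
Node n7: branches {R1, R6, R7, V1} → V_7 = -9.983-0.2920j
Source currents: i(V1)=-0.1596-0.02941j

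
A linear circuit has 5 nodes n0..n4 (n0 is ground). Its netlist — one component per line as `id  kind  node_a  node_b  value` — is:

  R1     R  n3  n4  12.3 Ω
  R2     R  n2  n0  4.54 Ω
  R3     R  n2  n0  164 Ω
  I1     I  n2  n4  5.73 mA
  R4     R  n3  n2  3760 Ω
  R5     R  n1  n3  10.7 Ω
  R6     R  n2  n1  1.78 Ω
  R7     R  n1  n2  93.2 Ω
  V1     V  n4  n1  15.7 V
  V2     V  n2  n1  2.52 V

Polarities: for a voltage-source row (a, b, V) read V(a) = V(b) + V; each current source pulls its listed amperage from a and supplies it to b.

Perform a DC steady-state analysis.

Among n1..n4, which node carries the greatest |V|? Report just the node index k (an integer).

4

Apply KCL at each of the 4 non-ground nodes and solve the resulting linear system.
Node n1: branches {R5, R6, R7, V1, V2} → V_1 = -2.520
Node n2: branches {R2, R3, I1, R4, R6, R7, V2} → V_2 = 0.000
Node n3: branches {R1, R4, R5} → V_3 = 4.777
Node n4: branches {R1, I1, V1} → V_4 = 13.18
Source currents: i(V1)=-0.6775, i(V2)=-1.447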